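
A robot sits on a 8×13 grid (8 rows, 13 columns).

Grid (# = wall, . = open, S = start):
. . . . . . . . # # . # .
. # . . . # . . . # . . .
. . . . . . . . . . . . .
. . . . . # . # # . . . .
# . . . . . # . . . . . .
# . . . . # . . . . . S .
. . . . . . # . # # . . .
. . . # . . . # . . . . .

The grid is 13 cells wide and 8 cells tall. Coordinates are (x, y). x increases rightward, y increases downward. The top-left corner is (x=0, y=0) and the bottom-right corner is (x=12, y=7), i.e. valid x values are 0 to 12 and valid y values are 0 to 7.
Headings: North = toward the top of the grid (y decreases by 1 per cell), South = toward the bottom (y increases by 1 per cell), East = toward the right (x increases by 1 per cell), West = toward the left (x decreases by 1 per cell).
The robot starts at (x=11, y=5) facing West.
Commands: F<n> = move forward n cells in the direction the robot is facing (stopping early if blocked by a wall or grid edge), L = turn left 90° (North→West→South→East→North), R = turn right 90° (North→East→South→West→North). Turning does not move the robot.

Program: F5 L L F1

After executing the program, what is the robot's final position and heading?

Start: (x=11, y=5), facing West
  F5: move forward 5, now at (x=6, y=5)
  L: turn left, now facing South
  L: turn left, now facing East
  F1: move forward 1, now at (x=7, y=5)
Final: (x=7, y=5), facing East

Answer: Final position: (x=7, y=5), facing East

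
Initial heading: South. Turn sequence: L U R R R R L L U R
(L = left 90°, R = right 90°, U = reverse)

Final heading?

Start: South
  L (left (90° counter-clockwise)) -> East
  U (U-turn (180°)) -> West
  R (right (90° clockwise)) -> North
  R (right (90° clockwise)) -> East
  R (right (90° clockwise)) -> South
  R (right (90° clockwise)) -> West
  L (left (90° counter-clockwise)) -> South
  L (left (90° counter-clockwise)) -> East
  U (U-turn (180°)) -> West
  R (right (90° clockwise)) -> North
Final: North

Answer: Final heading: North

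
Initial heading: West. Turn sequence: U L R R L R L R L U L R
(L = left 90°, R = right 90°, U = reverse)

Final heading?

Start: West
  U (U-turn (180°)) -> East
  L (left (90° counter-clockwise)) -> North
  R (right (90° clockwise)) -> East
  R (right (90° clockwise)) -> South
  L (left (90° counter-clockwise)) -> East
  R (right (90° clockwise)) -> South
  L (left (90° counter-clockwise)) -> East
  R (right (90° clockwise)) -> South
  L (left (90° counter-clockwise)) -> East
  U (U-turn (180°)) -> West
  L (left (90° counter-clockwise)) -> South
  R (right (90° clockwise)) -> West
Final: West

Answer: Final heading: West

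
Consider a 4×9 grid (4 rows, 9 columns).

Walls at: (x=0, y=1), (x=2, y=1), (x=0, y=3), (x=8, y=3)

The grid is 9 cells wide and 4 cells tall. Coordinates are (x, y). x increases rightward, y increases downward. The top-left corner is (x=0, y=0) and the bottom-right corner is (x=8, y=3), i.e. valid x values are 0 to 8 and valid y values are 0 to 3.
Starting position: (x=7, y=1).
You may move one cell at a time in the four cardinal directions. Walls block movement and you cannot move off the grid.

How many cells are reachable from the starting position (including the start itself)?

BFS flood-fill from (x=7, y=1):
  Distance 0: (x=7, y=1)
  Distance 1: (x=7, y=0), (x=6, y=1), (x=8, y=1), (x=7, y=2)
  Distance 2: (x=6, y=0), (x=8, y=0), (x=5, y=1), (x=6, y=2), (x=8, y=2), (x=7, y=3)
  Distance 3: (x=5, y=0), (x=4, y=1), (x=5, y=2), (x=6, y=3)
  Distance 4: (x=4, y=0), (x=3, y=1), (x=4, y=2), (x=5, y=3)
  Distance 5: (x=3, y=0), (x=3, y=2), (x=4, y=3)
  Distance 6: (x=2, y=0), (x=2, y=2), (x=3, y=3)
  Distance 7: (x=1, y=0), (x=1, y=2), (x=2, y=3)
  Distance 8: (x=0, y=0), (x=1, y=1), (x=0, y=2), (x=1, y=3)
Total reachable: 32 (grid has 32 open cells total)

Answer: Reachable cells: 32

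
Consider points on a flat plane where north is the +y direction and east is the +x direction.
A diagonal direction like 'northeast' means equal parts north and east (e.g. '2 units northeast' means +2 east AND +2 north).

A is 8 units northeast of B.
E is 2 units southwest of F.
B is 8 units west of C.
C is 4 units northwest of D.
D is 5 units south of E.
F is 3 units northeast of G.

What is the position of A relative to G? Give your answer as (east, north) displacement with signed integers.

Place G at the origin (east=0, north=0).
  F is 3 units northeast of G: delta (east=+3, north=+3); F at (east=3, north=3).
  E is 2 units southwest of F: delta (east=-2, north=-2); E at (east=1, north=1).
  D is 5 units south of E: delta (east=+0, north=-5); D at (east=1, north=-4).
  C is 4 units northwest of D: delta (east=-4, north=+4); C at (east=-3, north=0).
  B is 8 units west of C: delta (east=-8, north=+0); B at (east=-11, north=0).
  A is 8 units northeast of B: delta (east=+8, north=+8); A at (east=-3, north=8).
Therefore A relative to G: (east=-3, north=8).

Answer: A is at (east=-3, north=8) relative to G.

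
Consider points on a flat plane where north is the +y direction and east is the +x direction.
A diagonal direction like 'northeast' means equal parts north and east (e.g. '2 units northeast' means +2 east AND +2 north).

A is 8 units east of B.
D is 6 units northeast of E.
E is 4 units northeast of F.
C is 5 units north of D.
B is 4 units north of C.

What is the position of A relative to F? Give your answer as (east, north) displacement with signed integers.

Answer: A is at (east=18, north=19) relative to F.

Derivation:
Place F at the origin (east=0, north=0).
  E is 4 units northeast of F: delta (east=+4, north=+4); E at (east=4, north=4).
  D is 6 units northeast of E: delta (east=+6, north=+6); D at (east=10, north=10).
  C is 5 units north of D: delta (east=+0, north=+5); C at (east=10, north=15).
  B is 4 units north of C: delta (east=+0, north=+4); B at (east=10, north=19).
  A is 8 units east of B: delta (east=+8, north=+0); A at (east=18, north=19).
Therefore A relative to F: (east=18, north=19).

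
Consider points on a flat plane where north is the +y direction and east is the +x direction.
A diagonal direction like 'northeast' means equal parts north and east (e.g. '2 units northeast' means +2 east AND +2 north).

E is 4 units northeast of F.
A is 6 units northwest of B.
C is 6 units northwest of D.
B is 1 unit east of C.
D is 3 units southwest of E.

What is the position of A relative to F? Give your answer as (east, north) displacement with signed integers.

Place F at the origin (east=0, north=0).
  E is 4 units northeast of F: delta (east=+4, north=+4); E at (east=4, north=4).
  D is 3 units southwest of E: delta (east=-3, north=-3); D at (east=1, north=1).
  C is 6 units northwest of D: delta (east=-6, north=+6); C at (east=-5, north=7).
  B is 1 unit east of C: delta (east=+1, north=+0); B at (east=-4, north=7).
  A is 6 units northwest of B: delta (east=-6, north=+6); A at (east=-10, north=13).
Therefore A relative to F: (east=-10, north=13).

Answer: A is at (east=-10, north=13) relative to F.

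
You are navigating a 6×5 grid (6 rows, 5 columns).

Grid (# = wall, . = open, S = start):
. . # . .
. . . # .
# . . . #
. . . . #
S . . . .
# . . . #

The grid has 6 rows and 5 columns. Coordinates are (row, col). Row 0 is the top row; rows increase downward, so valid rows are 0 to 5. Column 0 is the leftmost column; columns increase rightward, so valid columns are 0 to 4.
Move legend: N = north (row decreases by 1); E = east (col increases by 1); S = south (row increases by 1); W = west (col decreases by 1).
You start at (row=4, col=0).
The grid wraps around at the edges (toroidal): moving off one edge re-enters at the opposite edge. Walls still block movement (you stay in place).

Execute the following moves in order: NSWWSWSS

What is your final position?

Answer: Final position: (row=5, col=2)

Derivation:
Start: (row=4, col=0)
  N (north): (row=4, col=0) -> (row=3, col=0)
  S (south): (row=3, col=0) -> (row=4, col=0)
  W (west): (row=4, col=0) -> (row=4, col=4)
  W (west): (row=4, col=4) -> (row=4, col=3)
  S (south): (row=4, col=3) -> (row=5, col=3)
  W (west): (row=5, col=3) -> (row=5, col=2)
  S (south): blocked, stay at (row=5, col=2)
  S (south): blocked, stay at (row=5, col=2)
Final: (row=5, col=2)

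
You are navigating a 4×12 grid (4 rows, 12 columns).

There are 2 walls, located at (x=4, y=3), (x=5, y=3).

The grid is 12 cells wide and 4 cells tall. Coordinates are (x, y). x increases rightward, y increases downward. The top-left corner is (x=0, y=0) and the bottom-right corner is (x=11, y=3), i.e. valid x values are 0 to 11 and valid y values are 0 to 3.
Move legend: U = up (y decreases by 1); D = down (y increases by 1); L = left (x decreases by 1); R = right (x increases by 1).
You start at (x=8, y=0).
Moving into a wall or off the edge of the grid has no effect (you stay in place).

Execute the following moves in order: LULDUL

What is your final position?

Answer: Final position: (x=5, y=0)

Derivation:
Start: (x=8, y=0)
  L (left): (x=8, y=0) -> (x=7, y=0)
  U (up): blocked, stay at (x=7, y=0)
  L (left): (x=7, y=0) -> (x=6, y=0)
  D (down): (x=6, y=0) -> (x=6, y=1)
  U (up): (x=6, y=1) -> (x=6, y=0)
  L (left): (x=6, y=0) -> (x=5, y=0)
Final: (x=5, y=0)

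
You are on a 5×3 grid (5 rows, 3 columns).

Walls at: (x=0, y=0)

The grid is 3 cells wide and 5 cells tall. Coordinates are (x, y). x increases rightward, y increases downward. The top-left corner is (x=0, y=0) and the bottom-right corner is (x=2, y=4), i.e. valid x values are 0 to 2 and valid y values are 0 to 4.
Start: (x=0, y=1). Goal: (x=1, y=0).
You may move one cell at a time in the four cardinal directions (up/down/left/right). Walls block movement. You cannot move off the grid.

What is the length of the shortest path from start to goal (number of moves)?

BFS from (x=0, y=1) until reaching (x=1, y=0):
  Distance 0: (x=0, y=1)
  Distance 1: (x=1, y=1), (x=0, y=2)
  Distance 2: (x=1, y=0), (x=2, y=1), (x=1, y=2), (x=0, y=3)  <- goal reached here
One shortest path (2 moves): (x=0, y=1) -> (x=1, y=1) -> (x=1, y=0)

Answer: Shortest path length: 2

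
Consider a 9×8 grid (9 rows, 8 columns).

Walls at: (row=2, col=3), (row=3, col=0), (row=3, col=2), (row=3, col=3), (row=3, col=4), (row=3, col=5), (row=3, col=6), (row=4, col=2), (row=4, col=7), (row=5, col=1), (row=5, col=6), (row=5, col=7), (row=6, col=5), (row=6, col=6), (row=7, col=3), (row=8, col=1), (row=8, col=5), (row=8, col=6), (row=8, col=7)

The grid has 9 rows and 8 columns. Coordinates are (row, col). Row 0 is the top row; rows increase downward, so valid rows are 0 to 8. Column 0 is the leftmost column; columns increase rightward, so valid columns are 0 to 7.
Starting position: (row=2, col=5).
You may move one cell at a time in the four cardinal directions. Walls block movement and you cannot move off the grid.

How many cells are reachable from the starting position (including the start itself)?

Answer: Reachable cells: 53

Derivation:
BFS flood-fill from (row=2, col=5):
  Distance 0: (row=2, col=5)
  Distance 1: (row=1, col=5), (row=2, col=4), (row=2, col=6)
  Distance 2: (row=0, col=5), (row=1, col=4), (row=1, col=6), (row=2, col=7)
  Distance 3: (row=0, col=4), (row=0, col=6), (row=1, col=3), (row=1, col=7), (row=3, col=7)
  Distance 4: (row=0, col=3), (row=0, col=7), (row=1, col=2)
  Distance 5: (row=0, col=2), (row=1, col=1), (row=2, col=2)
  Distance 6: (row=0, col=1), (row=1, col=0), (row=2, col=1)
  Distance 7: (row=0, col=0), (row=2, col=0), (row=3, col=1)
  Distance 8: (row=4, col=1)
  Distance 9: (row=4, col=0)
  Distance 10: (row=5, col=0)
  Distance 11: (row=6, col=0)
  Distance 12: (row=6, col=1), (row=7, col=0)
  Distance 13: (row=6, col=2), (row=7, col=1), (row=8, col=0)
  Distance 14: (row=5, col=2), (row=6, col=3), (row=7, col=2)
  Distance 15: (row=5, col=3), (row=6, col=4), (row=8, col=2)
  Distance 16: (row=4, col=3), (row=5, col=4), (row=7, col=4), (row=8, col=3)
  Distance 17: (row=4, col=4), (row=5, col=5), (row=7, col=5), (row=8, col=4)
  Distance 18: (row=4, col=5), (row=7, col=6)
  Distance 19: (row=4, col=6), (row=7, col=7)
  Distance 20: (row=6, col=7)
Total reachable: 53 (grid has 53 open cells total)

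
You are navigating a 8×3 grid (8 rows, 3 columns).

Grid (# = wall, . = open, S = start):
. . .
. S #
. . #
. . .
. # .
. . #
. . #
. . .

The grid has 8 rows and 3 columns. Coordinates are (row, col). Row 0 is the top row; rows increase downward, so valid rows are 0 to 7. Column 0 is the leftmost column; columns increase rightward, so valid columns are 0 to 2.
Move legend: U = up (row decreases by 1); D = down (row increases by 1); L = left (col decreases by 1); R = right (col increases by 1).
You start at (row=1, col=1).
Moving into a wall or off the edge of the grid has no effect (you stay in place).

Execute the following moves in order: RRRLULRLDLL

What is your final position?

Answer: Final position: (row=1, col=0)

Derivation:
Start: (row=1, col=1)
  [×3]R (right): blocked, stay at (row=1, col=1)
  L (left): (row=1, col=1) -> (row=1, col=0)
  U (up): (row=1, col=0) -> (row=0, col=0)
  L (left): blocked, stay at (row=0, col=0)
  R (right): (row=0, col=0) -> (row=0, col=1)
  L (left): (row=0, col=1) -> (row=0, col=0)
  D (down): (row=0, col=0) -> (row=1, col=0)
  L (left): blocked, stay at (row=1, col=0)
  L (left): blocked, stay at (row=1, col=0)
Final: (row=1, col=0)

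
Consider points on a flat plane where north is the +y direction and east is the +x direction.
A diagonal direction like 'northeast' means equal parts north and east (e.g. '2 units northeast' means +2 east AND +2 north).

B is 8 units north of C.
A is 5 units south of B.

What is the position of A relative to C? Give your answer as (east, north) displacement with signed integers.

Place C at the origin (east=0, north=0).
  B is 8 units north of C: delta (east=+0, north=+8); B at (east=0, north=8).
  A is 5 units south of B: delta (east=+0, north=-5); A at (east=0, north=3).
Therefore A relative to C: (east=0, north=3).

Answer: A is at (east=0, north=3) relative to C.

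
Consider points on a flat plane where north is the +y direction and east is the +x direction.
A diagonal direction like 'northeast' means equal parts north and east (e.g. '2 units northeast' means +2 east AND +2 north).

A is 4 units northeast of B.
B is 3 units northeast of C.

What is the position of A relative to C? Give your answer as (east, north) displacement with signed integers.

Answer: A is at (east=7, north=7) relative to C.

Derivation:
Place C at the origin (east=0, north=0).
  B is 3 units northeast of C: delta (east=+3, north=+3); B at (east=3, north=3).
  A is 4 units northeast of B: delta (east=+4, north=+4); A at (east=7, north=7).
Therefore A relative to C: (east=7, north=7).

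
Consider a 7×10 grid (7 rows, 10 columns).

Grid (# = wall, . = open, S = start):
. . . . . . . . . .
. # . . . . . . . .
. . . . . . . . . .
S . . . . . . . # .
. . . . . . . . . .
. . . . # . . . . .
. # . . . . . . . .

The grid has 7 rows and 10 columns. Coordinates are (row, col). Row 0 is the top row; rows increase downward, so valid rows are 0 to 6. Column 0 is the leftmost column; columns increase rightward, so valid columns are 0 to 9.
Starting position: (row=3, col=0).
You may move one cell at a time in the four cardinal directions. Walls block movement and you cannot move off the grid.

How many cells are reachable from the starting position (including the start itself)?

BFS flood-fill from (row=3, col=0):
  Distance 0: (row=3, col=0)
  Distance 1: (row=2, col=0), (row=3, col=1), (row=4, col=0)
  Distance 2: (row=1, col=0), (row=2, col=1), (row=3, col=2), (row=4, col=1), (row=5, col=0)
  Distance 3: (row=0, col=0), (row=2, col=2), (row=3, col=3), (row=4, col=2), (row=5, col=1), (row=6, col=0)
  Distance 4: (row=0, col=1), (row=1, col=2), (row=2, col=3), (row=3, col=4), (row=4, col=3), (row=5, col=2)
  Distance 5: (row=0, col=2), (row=1, col=3), (row=2, col=4), (row=3, col=5), (row=4, col=4), (row=5, col=3), (row=6, col=2)
  Distance 6: (row=0, col=3), (row=1, col=4), (row=2, col=5), (row=3, col=6), (row=4, col=5), (row=6, col=3)
  Distance 7: (row=0, col=4), (row=1, col=5), (row=2, col=6), (row=3, col=7), (row=4, col=6), (row=5, col=5), (row=6, col=4)
  Distance 8: (row=0, col=5), (row=1, col=6), (row=2, col=7), (row=4, col=7), (row=5, col=6), (row=6, col=5)
  Distance 9: (row=0, col=6), (row=1, col=7), (row=2, col=8), (row=4, col=8), (row=5, col=7), (row=6, col=6)
  Distance 10: (row=0, col=7), (row=1, col=8), (row=2, col=9), (row=4, col=9), (row=5, col=8), (row=6, col=7)
  Distance 11: (row=0, col=8), (row=1, col=9), (row=3, col=9), (row=5, col=9), (row=6, col=8)
  Distance 12: (row=0, col=9), (row=6, col=9)
Total reachable: 66 (grid has 66 open cells total)

Answer: Reachable cells: 66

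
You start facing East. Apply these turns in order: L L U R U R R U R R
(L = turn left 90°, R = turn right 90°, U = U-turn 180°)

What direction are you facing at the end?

Answer: Final heading: South

Derivation:
Start: East
  L (left (90° counter-clockwise)) -> North
  L (left (90° counter-clockwise)) -> West
  U (U-turn (180°)) -> East
  R (right (90° clockwise)) -> South
  U (U-turn (180°)) -> North
  R (right (90° clockwise)) -> East
  R (right (90° clockwise)) -> South
  U (U-turn (180°)) -> North
  R (right (90° clockwise)) -> East
  R (right (90° clockwise)) -> South
Final: South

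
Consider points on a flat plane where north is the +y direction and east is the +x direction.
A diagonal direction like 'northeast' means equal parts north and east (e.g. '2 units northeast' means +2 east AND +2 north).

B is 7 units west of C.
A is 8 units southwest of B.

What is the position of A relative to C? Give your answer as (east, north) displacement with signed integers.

Place C at the origin (east=0, north=0).
  B is 7 units west of C: delta (east=-7, north=+0); B at (east=-7, north=0).
  A is 8 units southwest of B: delta (east=-8, north=-8); A at (east=-15, north=-8).
Therefore A relative to C: (east=-15, north=-8).

Answer: A is at (east=-15, north=-8) relative to C.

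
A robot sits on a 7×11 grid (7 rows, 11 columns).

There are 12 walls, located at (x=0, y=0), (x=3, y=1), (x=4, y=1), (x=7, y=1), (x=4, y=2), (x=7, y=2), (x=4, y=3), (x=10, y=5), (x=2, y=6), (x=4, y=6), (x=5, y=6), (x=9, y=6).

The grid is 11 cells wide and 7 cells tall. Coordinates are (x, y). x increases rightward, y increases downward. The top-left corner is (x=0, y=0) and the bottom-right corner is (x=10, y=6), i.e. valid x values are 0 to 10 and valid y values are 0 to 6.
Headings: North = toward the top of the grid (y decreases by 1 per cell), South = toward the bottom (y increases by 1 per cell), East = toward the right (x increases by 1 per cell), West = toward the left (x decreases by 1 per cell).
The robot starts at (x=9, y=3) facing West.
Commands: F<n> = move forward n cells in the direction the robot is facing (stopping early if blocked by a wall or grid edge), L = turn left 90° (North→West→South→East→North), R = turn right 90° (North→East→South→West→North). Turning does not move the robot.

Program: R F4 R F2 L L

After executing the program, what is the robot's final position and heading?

Answer: Final position: (x=10, y=0), facing West

Derivation:
Start: (x=9, y=3), facing West
  R: turn right, now facing North
  F4: move forward 3/4 (blocked), now at (x=9, y=0)
  R: turn right, now facing East
  F2: move forward 1/2 (blocked), now at (x=10, y=0)
  L: turn left, now facing North
  L: turn left, now facing West
Final: (x=10, y=0), facing West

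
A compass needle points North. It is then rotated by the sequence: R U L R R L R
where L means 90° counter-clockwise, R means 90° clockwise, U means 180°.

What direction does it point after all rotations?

Start: North
  R (right (90° clockwise)) -> East
  U (U-turn (180°)) -> West
  L (left (90° counter-clockwise)) -> South
  R (right (90° clockwise)) -> West
  R (right (90° clockwise)) -> North
  L (left (90° counter-clockwise)) -> West
  R (right (90° clockwise)) -> North
Final: North

Answer: Final heading: North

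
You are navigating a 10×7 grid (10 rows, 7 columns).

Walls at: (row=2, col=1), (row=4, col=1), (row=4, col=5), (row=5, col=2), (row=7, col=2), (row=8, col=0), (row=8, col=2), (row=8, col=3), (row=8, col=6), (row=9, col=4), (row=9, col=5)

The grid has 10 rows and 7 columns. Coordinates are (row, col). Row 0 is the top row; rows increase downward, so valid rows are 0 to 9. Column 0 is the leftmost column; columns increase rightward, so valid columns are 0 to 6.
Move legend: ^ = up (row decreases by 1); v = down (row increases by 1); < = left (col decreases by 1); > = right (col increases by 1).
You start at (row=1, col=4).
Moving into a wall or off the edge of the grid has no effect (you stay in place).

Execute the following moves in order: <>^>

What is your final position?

Answer: Final position: (row=0, col=5)

Derivation:
Start: (row=1, col=4)
  < (left): (row=1, col=4) -> (row=1, col=3)
  > (right): (row=1, col=3) -> (row=1, col=4)
  ^ (up): (row=1, col=4) -> (row=0, col=4)
  > (right): (row=0, col=4) -> (row=0, col=5)
Final: (row=0, col=5)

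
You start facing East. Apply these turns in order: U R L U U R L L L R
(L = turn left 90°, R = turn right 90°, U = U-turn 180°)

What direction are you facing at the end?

Start: East
  U (U-turn (180°)) -> West
  R (right (90° clockwise)) -> North
  L (left (90° counter-clockwise)) -> West
  U (U-turn (180°)) -> East
  U (U-turn (180°)) -> West
  R (right (90° clockwise)) -> North
  L (left (90° counter-clockwise)) -> West
  L (left (90° counter-clockwise)) -> South
  L (left (90° counter-clockwise)) -> East
  R (right (90° clockwise)) -> South
Final: South

Answer: Final heading: South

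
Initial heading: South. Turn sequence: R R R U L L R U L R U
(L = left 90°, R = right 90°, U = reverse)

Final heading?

Start: South
  R (right (90° clockwise)) -> West
  R (right (90° clockwise)) -> North
  R (right (90° clockwise)) -> East
  U (U-turn (180°)) -> West
  L (left (90° counter-clockwise)) -> South
  L (left (90° counter-clockwise)) -> East
  R (right (90° clockwise)) -> South
  U (U-turn (180°)) -> North
  L (left (90° counter-clockwise)) -> West
  R (right (90° clockwise)) -> North
  U (U-turn (180°)) -> South
Final: South

Answer: Final heading: South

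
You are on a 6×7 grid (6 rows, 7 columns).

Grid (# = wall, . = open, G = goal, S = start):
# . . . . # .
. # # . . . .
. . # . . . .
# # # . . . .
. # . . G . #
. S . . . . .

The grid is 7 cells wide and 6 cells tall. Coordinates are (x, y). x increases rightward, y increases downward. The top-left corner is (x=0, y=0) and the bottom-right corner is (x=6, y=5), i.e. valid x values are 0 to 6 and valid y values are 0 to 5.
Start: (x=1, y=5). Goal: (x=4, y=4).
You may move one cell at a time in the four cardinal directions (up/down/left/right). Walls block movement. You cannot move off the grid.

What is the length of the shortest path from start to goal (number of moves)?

Answer: Shortest path length: 4

Derivation:
BFS from (x=1, y=5) until reaching (x=4, y=4):
  Distance 0: (x=1, y=5)
  Distance 1: (x=0, y=5), (x=2, y=5)
  Distance 2: (x=0, y=4), (x=2, y=4), (x=3, y=5)
  Distance 3: (x=3, y=4), (x=4, y=5)
  Distance 4: (x=3, y=3), (x=4, y=4), (x=5, y=5)  <- goal reached here
One shortest path (4 moves): (x=1, y=5) -> (x=2, y=5) -> (x=3, y=5) -> (x=4, y=5) -> (x=4, y=4)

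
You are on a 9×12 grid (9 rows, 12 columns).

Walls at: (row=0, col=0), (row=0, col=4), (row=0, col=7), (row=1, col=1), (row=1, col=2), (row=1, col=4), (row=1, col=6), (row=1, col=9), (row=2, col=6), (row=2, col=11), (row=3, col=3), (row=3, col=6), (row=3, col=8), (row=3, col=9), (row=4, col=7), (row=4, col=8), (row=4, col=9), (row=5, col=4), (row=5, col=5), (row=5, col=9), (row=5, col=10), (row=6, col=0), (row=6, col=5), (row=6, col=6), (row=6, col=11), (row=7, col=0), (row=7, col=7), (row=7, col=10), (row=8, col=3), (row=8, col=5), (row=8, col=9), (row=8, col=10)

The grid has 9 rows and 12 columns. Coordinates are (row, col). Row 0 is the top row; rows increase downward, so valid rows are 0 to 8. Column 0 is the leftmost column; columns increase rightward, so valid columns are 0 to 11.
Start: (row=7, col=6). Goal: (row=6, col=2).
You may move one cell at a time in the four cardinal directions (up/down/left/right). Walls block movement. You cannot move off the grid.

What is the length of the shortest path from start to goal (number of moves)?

BFS from (row=7, col=6) until reaching (row=6, col=2):
  Distance 0: (row=7, col=6)
  Distance 1: (row=7, col=5), (row=8, col=6)
  Distance 2: (row=7, col=4), (row=8, col=7)
  Distance 3: (row=6, col=4), (row=7, col=3), (row=8, col=4), (row=8, col=8)
  Distance 4: (row=6, col=3), (row=7, col=2), (row=7, col=8)
  Distance 5: (row=5, col=3), (row=6, col=2), (row=6, col=8), (row=7, col=1), (row=7, col=9), (row=8, col=2)  <- goal reached here
One shortest path (5 moves): (row=7, col=6) -> (row=7, col=5) -> (row=7, col=4) -> (row=7, col=3) -> (row=7, col=2) -> (row=6, col=2)

Answer: Shortest path length: 5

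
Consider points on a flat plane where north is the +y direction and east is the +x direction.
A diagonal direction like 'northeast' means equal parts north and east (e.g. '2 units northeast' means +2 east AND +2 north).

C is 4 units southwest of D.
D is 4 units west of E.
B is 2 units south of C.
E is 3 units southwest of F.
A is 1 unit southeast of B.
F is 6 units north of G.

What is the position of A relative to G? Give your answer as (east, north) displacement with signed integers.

Place G at the origin (east=0, north=0).
  F is 6 units north of G: delta (east=+0, north=+6); F at (east=0, north=6).
  E is 3 units southwest of F: delta (east=-3, north=-3); E at (east=-3, north=3).
  D is 4 units west of E: delta (east=-4, north=+0); D at (east=-7, north=3).
  C is 4 units southwest of D: delta (east=-4, north=-4); C at (east=-11, north=-1).
  B is 2 units south of C: delta (east=+0, north=-2); B at (east=-11, north=-3).
  A is 1 unit southeast of B: delta (east=+1, north=-1); A at (east=-10, north=-4).
Therefore A relative to G: (east=-10, north=-4).

Answer: A is at (east=-10, north=-4) relative to G.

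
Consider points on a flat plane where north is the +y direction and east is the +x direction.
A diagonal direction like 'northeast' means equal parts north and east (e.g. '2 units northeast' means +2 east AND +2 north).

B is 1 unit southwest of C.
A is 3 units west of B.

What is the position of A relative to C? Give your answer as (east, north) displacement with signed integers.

Answer: A is at (east=-4, north=-1) relative to C.

Derivation:
Place C at the origin (east=0, north=0).
  B is 1 unit southwest of C: delta (east=-1, north=-1); B at (east=-1, north=-1).
  A is 3 units west of B: delta (east=-3, north=+0); A at (east=-4, north=-1).
Therefore A relative to C: (east=-4, north=-1).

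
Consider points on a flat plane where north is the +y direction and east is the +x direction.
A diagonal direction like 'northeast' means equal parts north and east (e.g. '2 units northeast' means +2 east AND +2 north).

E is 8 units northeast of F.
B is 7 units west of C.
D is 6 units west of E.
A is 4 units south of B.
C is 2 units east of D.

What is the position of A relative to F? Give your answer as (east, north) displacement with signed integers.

Place F at the origin (east=0, north=0).
  E is 8 units northeast of F: delta (east=+8, north=+8); E at (east=8, north=8).
  D is 6 units west of E: delta (east=-6, north=+0); D at (east=2, north=8).
  C is 2 units east of D: delta (east=+2, north=+0); C at (east=4, north=8).
  B is 7 units west of C: delta (east=-7, north=+0); B at (east=-3, north=8).
  A is 4 units south of B: delta (east=+0, north=-4); A at (east=-3, north=4).
Therefore A relative to F: (east=-3, north=4).

Answer: A is at (east=-3, north=4) relative to F.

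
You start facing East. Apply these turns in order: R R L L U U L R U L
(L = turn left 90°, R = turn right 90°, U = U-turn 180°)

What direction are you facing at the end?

Start: East
  R (right (90° clockwise)) -> South
  R (right (90° clockwise)) -> West
  L (left (90° counter-clockwise)) -> South
  L (left (90° counter-clockwise)) -> East
  U (U-turn (180°)) -> West
  U (U-turn (180°)) -> East
  L (left (90° counter-clockwise)) -> North
  R (right (90° clockwise)) -> East
  U (U-turn (180°)) -> West
  L (left (90° counter-clockwise)) -> South
Final: South

Answer: Final heading: South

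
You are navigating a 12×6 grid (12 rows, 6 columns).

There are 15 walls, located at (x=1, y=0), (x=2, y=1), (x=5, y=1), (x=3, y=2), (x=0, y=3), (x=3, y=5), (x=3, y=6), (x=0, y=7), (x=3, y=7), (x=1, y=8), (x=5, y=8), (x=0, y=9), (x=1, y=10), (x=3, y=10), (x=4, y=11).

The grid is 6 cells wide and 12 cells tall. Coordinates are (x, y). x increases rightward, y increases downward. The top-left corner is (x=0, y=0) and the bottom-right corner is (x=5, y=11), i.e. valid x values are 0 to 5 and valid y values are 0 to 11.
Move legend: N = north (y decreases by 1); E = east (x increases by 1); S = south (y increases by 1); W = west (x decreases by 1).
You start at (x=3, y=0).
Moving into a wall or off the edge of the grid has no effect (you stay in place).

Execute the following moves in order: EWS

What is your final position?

Answer: Final position: (x=3, y=1)

Derivation:
Start: (x=3, y=0)
  E (east): (x=3, y=0) -> (x=4, y=0)
  W (west): (x=4, y=0) -> (x=3, y=0)
  S (south): (x=3, y=0) -> (x=3, y=1)
Final: (x=3, y=1)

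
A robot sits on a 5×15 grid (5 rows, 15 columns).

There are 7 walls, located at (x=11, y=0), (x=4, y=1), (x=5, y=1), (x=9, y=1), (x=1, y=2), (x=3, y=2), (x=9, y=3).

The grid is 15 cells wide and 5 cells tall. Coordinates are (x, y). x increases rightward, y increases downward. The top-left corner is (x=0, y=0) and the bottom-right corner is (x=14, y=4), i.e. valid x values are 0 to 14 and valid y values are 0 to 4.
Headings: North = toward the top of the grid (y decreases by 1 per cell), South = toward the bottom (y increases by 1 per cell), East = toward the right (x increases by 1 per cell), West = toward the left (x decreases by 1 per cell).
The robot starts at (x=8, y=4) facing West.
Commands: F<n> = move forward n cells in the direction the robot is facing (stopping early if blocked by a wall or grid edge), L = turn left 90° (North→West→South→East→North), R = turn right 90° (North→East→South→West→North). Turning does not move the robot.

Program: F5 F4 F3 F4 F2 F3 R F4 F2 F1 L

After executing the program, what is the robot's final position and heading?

Answer: Final position: (x=0, y=0), facing West

Derivation:
Start: (x=8, y=4), facing West
  F5: move forward 5, now at (x=3, y=4)
  F4: move forward 3/4 (blocked), now at (x=0, y=4)
  F3: move forward 0/3 (blocked), now at (x=0, y=4)
  F4: move forward 0/4 (blocked), now at (x=0, y=4)
  F2: move forward 0/2 (blocked), now at (x=0, y=4)
  F3: move forward 0/3 (blocked), now at (x=0, y=4)
  R: turn right, now facing North
  F4: move forward 4, now at (x=0, y=0)
  F2: move forward 0/2 (blocked), now at (x=0, y=0)
  F1: move forward 0/1 (blocked), now at (x=0, y=0)
  L: turn left, now facing West
Final: (x=0, y=0), facing West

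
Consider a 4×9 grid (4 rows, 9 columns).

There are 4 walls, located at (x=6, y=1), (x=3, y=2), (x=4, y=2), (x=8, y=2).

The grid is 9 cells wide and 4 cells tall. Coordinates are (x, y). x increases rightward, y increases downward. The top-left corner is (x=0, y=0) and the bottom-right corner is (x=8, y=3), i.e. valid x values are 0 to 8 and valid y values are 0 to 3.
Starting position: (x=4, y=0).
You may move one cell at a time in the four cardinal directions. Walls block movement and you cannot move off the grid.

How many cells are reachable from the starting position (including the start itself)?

Answer: Reachable cells: 32

Derivation:
BFS flood-fill from (x=4, y=0):
  Distance 0: (x=4, y=0)
  Distance 1: (x=3, y=0), (x=5, y=0), (x=4, y=1)
  Distance 2: (x=2, y=0), (x=6, y=0), (x=3, y=1), (x=5, y=1)
  Distance 3: (x=1, y=0), (x=7, y=0), (x=2, y=1), (x=5, y=2)
  Distance 4: (x=0, y=0), (x=8, y=0), (x=1, y=1), (x=7, y=1), (x=2, y=2), (x=6, y=2), (x=5, y=3)
  Distance 5: (x=0, y=1), (x=8, y=1), (x=1, y=2), (x=7, y=2), (x=2, y=3), (x=4, y=3), (x=6, y=3)
  Distance 6: (x=0, y=2), (x=1, y=3), (x=3, y=3), (x=7, y=3)
  Distance 7: (x=0, y=3), (x=8, y=3)
Total reachable: 32 (grid has 32 open cells total)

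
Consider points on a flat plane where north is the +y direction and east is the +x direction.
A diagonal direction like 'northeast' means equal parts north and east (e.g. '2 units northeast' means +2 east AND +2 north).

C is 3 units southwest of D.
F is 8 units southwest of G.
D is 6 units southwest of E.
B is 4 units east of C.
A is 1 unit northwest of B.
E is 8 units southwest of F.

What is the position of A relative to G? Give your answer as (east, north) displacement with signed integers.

Place G at the origin (east=0, north=0).
  F is 8 units southwest of G: delta (east=-8, north=-8); F at (east=-8, north=-8).
  E is 8 units southwest of F: delta (east=-8, north=-8); E at (east=-16, north=-16).
  D is 6 units southwest of E: delta (east=-6, north=-6); D at (east=-22, north=-22).
  C is 3 units southwest of D: delta (east=-3, north=-3); C at (east=-25, north=-25).
  B is 4 units east of C: delta (east=+4, north=+0); B at (east=-21, north=-25).
  A is 1 unit northwest of B: delta (east=-1, north=+1); A at (east=-22, north=-24).
Therefore A relative to G: (east=-22, north=-24).

Answer: A is at (east=-22, north=-24) relative to G.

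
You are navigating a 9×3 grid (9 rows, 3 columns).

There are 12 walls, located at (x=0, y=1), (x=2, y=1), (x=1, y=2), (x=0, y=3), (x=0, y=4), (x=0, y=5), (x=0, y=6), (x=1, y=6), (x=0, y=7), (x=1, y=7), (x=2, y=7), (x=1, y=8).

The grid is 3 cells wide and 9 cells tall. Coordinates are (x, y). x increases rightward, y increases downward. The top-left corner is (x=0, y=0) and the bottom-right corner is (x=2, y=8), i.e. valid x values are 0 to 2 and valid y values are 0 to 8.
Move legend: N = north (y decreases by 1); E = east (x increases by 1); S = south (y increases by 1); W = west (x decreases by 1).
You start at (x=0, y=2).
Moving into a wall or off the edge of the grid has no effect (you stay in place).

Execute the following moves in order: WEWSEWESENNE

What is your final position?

Start: (x=0, y=2)
  W (west): blocked, stay at (x=0, y=2)
  E (east): blocked, stay at (x=0, y=2)
  W (west): blocked, stay at (x=0, y=2)
  S (south): blocked, stay at (x=0, y=2)
  E (east): blocked, stay at (x=0, y=2)
  W (west): blocked, stay at (x=0, y=2)
  E (east): blocked, stay at (x=0, y=2)
  S (south): blocked, stay at (x=0, y=2)
  E (east): blocked, stay at (x=0, y=2)
  N (north): blocked, stay at (x=0, y=2)
  N (north): blocked, stay at (x=0, y=2)
  E (east): blocked, stay at (x=0, y=2)
Final: (x=0, y=2)

Answer: Final position: (x=0, y=2)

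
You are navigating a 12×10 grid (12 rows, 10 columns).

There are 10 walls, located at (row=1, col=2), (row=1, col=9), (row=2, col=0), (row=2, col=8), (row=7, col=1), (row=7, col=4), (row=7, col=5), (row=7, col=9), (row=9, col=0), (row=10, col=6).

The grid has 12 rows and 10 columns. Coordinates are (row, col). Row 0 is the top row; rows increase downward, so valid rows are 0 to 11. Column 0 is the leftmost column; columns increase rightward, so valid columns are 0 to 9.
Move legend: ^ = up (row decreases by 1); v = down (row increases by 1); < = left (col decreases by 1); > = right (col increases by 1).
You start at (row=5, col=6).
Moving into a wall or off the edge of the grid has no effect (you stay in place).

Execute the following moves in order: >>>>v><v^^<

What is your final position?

Answer: Final position: (row=5, col=7)

Derivation:
Start: (row=5, col=6)
  > (right): (row=5, col=6) -> (row=5, col=7)
  > (right): (row=5, col=7) -> (row=5, col=8)
  > (right): (row=5, col=8) -> (row=5, col=9)
  > (right): blocked, stay at (row=5, col=9)
  v (down): (row=5, col=9) -> (row=6, col=9)
  > (right): blocked, stay at (row=6, col=9)
  < (left): (row=6, col=9) -> (row=6, col=8)
  v (down): (row=6, col=8) -> (row=7, col=8)
  ^ (up): (row=7, col=8) -> (row=6, col=8)
  ^ (up): (row=6, col=8) -> (row=5, col=8)
  < (left): (row=5, col=8) -> (row=5, col=7)
Final: (row=5, col=7)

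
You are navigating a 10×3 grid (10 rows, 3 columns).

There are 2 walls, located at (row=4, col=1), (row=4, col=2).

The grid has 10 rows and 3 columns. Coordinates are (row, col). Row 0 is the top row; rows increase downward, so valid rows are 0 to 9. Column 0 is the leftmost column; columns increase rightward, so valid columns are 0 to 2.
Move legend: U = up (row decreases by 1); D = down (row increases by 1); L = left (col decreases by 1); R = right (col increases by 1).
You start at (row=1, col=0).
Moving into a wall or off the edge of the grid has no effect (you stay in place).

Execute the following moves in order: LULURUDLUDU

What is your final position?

Answer: Final position: (row=0, col=0)

Derivation:
Start: (row=1, col=0)
  L (left): blocked, stay at (row=1, col=0)
  U (up): (row=1, col=0) -> (row=0, col=0)
  L (left): blocked, stay at (row=0, col=0)
  U (up): blocked, stay at (row=0, col=0)
  R (right): (row=0, col=0) -> (row=0, col=1)
  U (up): blocked, stay at (row=0, col=1)
  D (down): (row=0, col=1) -> (row=1, col=1)
  L (left): (row=1, col=1) -> (row=1, col=0)
  U (up): (row=1, col=0) -> (row=0, col=0)
  D (down): (row=0, col=0) -> (row=1, col=0)
  U (up): (row=1, col=0) -> (row=0, col=0)
Final: (row=0, col=0)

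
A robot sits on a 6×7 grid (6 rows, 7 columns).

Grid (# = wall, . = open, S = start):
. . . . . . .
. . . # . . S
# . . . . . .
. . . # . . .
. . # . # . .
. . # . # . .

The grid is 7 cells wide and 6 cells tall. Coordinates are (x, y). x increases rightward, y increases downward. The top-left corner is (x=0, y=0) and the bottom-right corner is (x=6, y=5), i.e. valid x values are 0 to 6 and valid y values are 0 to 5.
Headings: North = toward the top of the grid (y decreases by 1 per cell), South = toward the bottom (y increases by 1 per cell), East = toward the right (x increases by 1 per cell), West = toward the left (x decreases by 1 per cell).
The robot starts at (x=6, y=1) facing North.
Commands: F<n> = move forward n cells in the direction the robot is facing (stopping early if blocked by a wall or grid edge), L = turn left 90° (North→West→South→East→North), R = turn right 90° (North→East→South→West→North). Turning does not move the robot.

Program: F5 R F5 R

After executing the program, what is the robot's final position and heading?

Answer: Final position: (x=6, y=0), facing South

Derivation:
Start: (x=6, y=1), facing North
  F5: move forward 1/5 (blocked), now at (x=6, y=0)
  R: turn right, now facing East
  F5: move forward 0/5 (blocked), now at (x=6, y=0)
  R: turn right, now facing South
Final: (x=6, y=0), facing South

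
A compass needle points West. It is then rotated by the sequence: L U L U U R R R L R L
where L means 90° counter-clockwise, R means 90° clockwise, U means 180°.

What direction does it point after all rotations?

Answer: Final heading: East

Derivation:
Start: West
  L (left (90° counter-clockwise)) -> South
  U (U-turn (180°)) -> North
  L (left (90° counter-clockwise)) -> West
  U (U-turn (180°)) -> East
  U (U-turn (180°)) -> West
  R (right (90° clockwise)) -> North
  R (right (90° clockwise)) -> East
  R (right (90° clockwise)) -> South
  L (left (90° counter-clockwise)) -> East
  R (right (90° clockwise)) -> South
  L (left (90° counter-clockwise)) -> East
Final: East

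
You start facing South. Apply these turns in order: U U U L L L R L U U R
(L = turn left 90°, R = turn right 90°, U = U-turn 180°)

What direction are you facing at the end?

Start: South
  U (U-turn (180°)) -> North
  U (U-turn (180°)) -> South
  U (U-turn (180°)) -> North
  L (left (90° counter-clockwise)) -> West
  L (left (90° counter-clockwise)) -> South
  L (left (90° counter-clockwise)) -> East
  R (right (90° clockwise)) -> South
  L (left (90° counter-clockwise)) -> East
  U (U-turn (180°)) -> West
  U (U-turn (180°)) -> East
  R (right (90° clockwise)) -> South
Final: South

Answer: Final heading: South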